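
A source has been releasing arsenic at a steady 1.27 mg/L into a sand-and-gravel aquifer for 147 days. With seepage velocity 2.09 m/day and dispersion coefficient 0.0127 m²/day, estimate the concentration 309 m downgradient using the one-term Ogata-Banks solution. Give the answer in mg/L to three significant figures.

0.228 mg/L

For a continuous step input, C/C₀ ≈ ½·erfc((x−vt)/(2√(Dt))).
vt = 2.09 × 147 = 307.23 m and 2√(Dt) = 2√(0.0127 × 147) = 2.733 m.
Argument (x−vt)/(2√(Dt)) = (309 − 307.23)/2.733 = 0.6476; ½·erfc(0.6476) = 0.1799.
C = 1.27 × 0.1799 = 0.228 mg/L.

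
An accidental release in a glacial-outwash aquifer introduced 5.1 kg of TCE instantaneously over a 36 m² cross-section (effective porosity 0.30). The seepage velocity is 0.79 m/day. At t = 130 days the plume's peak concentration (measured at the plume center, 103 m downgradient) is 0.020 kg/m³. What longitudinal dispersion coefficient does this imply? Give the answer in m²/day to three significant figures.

0.341 m²/day

At the plume center C_max = M/(n_e·A·√(4πDt)), so D = M²/(4πt·(n_e·A·C_max)²).
n_e·A·C_max = 0.30 × 36 × 0.020 = 0.2160 kg/m.
D = 5.1²/(4π × 130 × 0.2160²) = 0.341 m²/day.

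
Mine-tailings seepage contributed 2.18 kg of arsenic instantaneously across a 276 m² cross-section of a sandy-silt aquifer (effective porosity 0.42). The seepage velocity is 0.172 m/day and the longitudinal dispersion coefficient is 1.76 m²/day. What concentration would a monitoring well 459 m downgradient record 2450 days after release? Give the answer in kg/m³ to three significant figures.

For an instantaneous plane source, C(x,t) = M/(n_e·A·√(4πDt)) · exp(−(x−vt)²/(4Dt)), with n_e·A the pore (flow) area.
Plume center vt = 0.172 × 2450 = 421.4 m, so the well at 459 m is 37.6 m downgradient of the peak.
√(4πDt) = 232.8 m, giving peak height M/(n_e·A·√(4πDt)) = 2.18/(0.42 × 276 × 232.8) = 8.078e-05 kg/m³.
(x−vt)²/(4Dt) = (37.6)²/(4 × 1.76 × 2450) = 0.08197; exp(−0.08197) = 0.9213.
C = 8.078e-05 × 0.9213 = 7.44e-05 kg/m³.

7.44e-05 kg/m³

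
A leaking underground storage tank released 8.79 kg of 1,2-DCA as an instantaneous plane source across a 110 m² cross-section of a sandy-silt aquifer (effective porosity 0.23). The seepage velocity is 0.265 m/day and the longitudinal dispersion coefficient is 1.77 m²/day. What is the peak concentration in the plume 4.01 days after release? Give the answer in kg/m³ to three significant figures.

The peak of an instantaneous 1D plume sits at x = vt; there the Gaussian factor is 1 and C_max = M/(n_e·A·√(4πDt)), where n_e·A is the pore area the mass is dissolved in.
√(4πDt) = √(4π × 1.77 × 4.01) = 9.444 m, so C_max = 8.79/(0.23 × 110 × 9.444) = 0.0368 kg/m³.

0.0368 kg/m³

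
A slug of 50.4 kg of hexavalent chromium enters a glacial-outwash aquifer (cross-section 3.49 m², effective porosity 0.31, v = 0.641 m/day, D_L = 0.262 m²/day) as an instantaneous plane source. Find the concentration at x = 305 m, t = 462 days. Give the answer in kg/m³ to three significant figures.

1.02 kg/m³

For an instantaneous plane source, C(x,t) = M/(n_e·A·√(4πDt)) · exp(−(x−vt)²/(4Dt)), with n_e·A the pore (flow) area.
Plume center vt = 0.641 × 462 = 296.142 m, so the well at 305 m is 8.858 m downgradient of the peak.
√(4πDt) = 39.00 m, giving peak height M/(n_e·A·√(4πDt)) = 50.4/(0.31 × 3.49 × 39.00) = 1.194 kg/m³.
(x−vt)²/(4Dt) = (8.858)²/(4 × 0.262 × 462) = 0.1621; exp(−0.1621) = 0.8504.
C = 1.194 × 0.8504 = 1.02 kg/m³.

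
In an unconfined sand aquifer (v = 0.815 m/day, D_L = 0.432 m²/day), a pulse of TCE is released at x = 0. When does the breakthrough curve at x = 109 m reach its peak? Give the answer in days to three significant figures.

133 days

For the 1D instantaneous-source solution, setting ∂C/∂t = 0 at fixed x gives v²t² + 2Dt − x² = 0, so t = (√(D² + v²x²) − D)/v².
√(D² + v²x²) = √(0.432² + 0.815² × 109²) = 88.84; v² = 0.664225.
t = (88.84 − 0.432)/0.664225 = 133 days (vs. the pure-advection estimate x/v = 134 d).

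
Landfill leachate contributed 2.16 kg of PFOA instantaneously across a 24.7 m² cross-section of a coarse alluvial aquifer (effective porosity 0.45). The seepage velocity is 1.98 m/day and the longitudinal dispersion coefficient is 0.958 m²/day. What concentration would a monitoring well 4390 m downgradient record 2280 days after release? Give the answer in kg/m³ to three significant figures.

0.000200 kg/m³

For an instantaneous plane source, C(x,t) = M/(n_e·A·√(4πDt)) · exp(−(x−vt)²/(4Dt)), with n_e·A the pore (flow) area.
Plume center vt = 1.98 × 2280 = 4514.4 m, so the well at 4390 m is 124.4 m upgradient of the peak.
√(4πDt) = 165.7 m, giving peak height M/(n_e·A·√(4πDt)) = 2.16/(0.45 × 24.7 × 165.7) = 0.001173 kg/m³.
(x−vt)²/(4Dt) = (-124.4)²/(4 × 0.958 × 2280) = 1.771; exp(−1.771) = 0.1702.
C = 0.001173 × 0.1702 = 0.000200 kg/m³.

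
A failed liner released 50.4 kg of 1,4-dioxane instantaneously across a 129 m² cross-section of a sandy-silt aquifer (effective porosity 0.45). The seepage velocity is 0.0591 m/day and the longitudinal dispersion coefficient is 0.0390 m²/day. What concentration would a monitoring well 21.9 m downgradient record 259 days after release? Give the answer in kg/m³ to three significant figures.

0.0263 kg/m³

For an instantaneous plane source, C(x,t) = M/(n_e·A·√(4πDt)) · exp(−(x−vt)²/(4Dt)), with n_e·A the pore (flow) area.
Plume center vt = 0.0591 × 259 = 15.3069 m, so the well at 21.9 m is 6.5931 m downgradient of the peak.
√(4πDt) = 11.27 m, giving peak height M/(n_e·A·√(4πDt)) = 50.4/(0.45 × 129 × 11.27) = 0.07704 kg/m³.
(x−vt)²/(4Dt) = (6.5931)²/(4 × 0.0390 × 259) = 1.076; exp(−1.076) = 0.3410.
C = 0.07704 × 0.3410 = 0.0263 kg/m³.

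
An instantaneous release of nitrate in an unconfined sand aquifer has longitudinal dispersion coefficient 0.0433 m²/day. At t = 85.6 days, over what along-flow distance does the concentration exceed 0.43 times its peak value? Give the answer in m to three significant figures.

The plume is Gaussian with σ = √(2Dt) = √(2 × 0.0433 × 85.6) = 2.723 m.
C/C_peak = exp(−Δx²/(2σ²)) = 0.43 ⇒ Δx = σ·√(−2 ln 0.43) = 2.723 × 1.299 = 3.537 m.
Width = 2Δx = 7.07 m.

7.07 m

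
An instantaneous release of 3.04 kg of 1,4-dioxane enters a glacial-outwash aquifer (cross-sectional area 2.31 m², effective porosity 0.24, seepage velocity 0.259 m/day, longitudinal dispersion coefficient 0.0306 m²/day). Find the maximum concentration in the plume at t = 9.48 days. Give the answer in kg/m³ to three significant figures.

2.87 kg/m³

The peak of an instantaneous 1D plume sits at x = vt; there the Gaussian factor is 1 and C_max = M/(n_e·A·√(4πDt)), where n_e·A is the pore area the mass is dissolved in.
√(4πDt) = √(4π × 0.0306 × 9.48) = 1.909 m, so C_max = 3.04/(0.24 × 2.31 × 1.909) = 2.87 kg/m³.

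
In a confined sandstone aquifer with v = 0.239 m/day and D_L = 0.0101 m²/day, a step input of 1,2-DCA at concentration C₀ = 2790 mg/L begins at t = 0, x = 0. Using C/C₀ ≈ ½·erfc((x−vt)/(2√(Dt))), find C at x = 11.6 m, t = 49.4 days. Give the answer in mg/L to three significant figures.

For a continuous step input, C/C₀ ≈ ½·erfc((x−vt)/(2√(Dt))).
vt = 0.239 × 49.4 = 11.8066 m and 2√(Dt) = 2√(0.0101 × 49.4) = 1.413 m.
Argument (x−vt)/(2√(Dt)) = (11.6 − 11.8066)/1.413 = -0.1462; ½·erfc(-0.1462) = 0.5819.
C = 2790 × 0.5819 = 1620 mg/L.

1620 mg/L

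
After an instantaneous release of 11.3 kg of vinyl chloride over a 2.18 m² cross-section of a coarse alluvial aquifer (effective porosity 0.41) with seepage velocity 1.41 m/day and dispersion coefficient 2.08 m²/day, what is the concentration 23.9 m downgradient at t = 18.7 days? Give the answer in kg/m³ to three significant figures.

0.550 kg/m³

For an instantaneous plane source, C(x,t) = M/(n_e·A·√(4πDt)) · exp(−(x−vt)²/(4Dt)), with n_e·A the pore (flow) area.
Plume center vt = 1.41 × 18.7 = 26.367 m, so the well at 23.9 m is 2.467 m upgradient of the peak.
√(4πDt) = 22.11 m, giving peak height M/(n_e·A·√(4πDt)) = 11.3/(0.41 × 2.18 × 22.11) = 0.5718 kg/m³.
(x−vt)²/(4Dt) = (-2.467)²/(4 × 2.08 × 18.7) = 0.03912; exp(−0.03912) = 0.9616.
C = 0.5718 × 0.9616 = 0.550 kg/m³.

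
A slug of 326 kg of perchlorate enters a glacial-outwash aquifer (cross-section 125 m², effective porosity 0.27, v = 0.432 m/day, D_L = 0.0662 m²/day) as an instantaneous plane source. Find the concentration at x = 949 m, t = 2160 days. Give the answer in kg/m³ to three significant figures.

0.147 kg/m³

For an instantaneous plane source, C(x,t) = M/(n_e·A·√(4πDt)) · exp(−(x−vt)²/(4Dt)), with n_e·A the pore (flow) area.
Plume center vt = 0.432 × 2160 = 933.12 m, so the well at 949 m is 15.88 m downgradient of the peak.
√(4πDt) = 42.39 m, giving peak height M/(n_e·A·√(4πDt)) = 326/(0.27 × 125 × 42.39) = 0.2279 kg/m³.
(x−vt)²/(4Dt) = (15.88)²/(4 × 0.0662 × 2160) = 0.4409; exp(−0.4409) = 0.6435.
C = 0.2279 × 0.6435 = 0.147 kg/m³.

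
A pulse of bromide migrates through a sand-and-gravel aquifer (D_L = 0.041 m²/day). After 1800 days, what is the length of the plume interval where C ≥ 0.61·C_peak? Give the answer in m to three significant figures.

The plume is Gaussian with σ = √(2Dt) = √(2 × 0.041 × 1800) = 12.15 m.
C/C_peak = exp(−Δx²/(2σ²)) = 0.61 ⇒ Δx = σ·√(−2 ln 0.61) = 12.15 × 0.9943 = 12.08 m.
Width = 2Δx = 24.2 m.

24.2 m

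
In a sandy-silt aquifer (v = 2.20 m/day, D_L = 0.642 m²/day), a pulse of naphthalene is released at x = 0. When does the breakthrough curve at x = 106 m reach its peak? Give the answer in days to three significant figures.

48.0 days

For the 1D instantaneous-source solution, setting ∂C/∂t = 0 at fixed x gives v²t² + 2Dt − x² = 0, so t = (√(D² + v²x²) − D)/v².
√(D² + v²x²) = √(0.642² + 2.20² × 106²) = 233.2; v² = 4.84.
t = (233.2 − 0.642)/4.84 = 48.0 days (vs. the pure-advection estimate x/v = 48.2 d).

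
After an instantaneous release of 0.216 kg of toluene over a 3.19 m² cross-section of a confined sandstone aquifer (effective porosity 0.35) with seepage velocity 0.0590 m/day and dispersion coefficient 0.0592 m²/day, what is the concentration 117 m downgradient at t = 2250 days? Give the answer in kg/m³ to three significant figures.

For an instantaneous plane source, C(x,t) = M/(n_e·A·√(4πDt)) · exp(−(x−vt)²/(4Dt)), with n_e·A the pore (flow) area.
Plume center vt = 0.0590 × 2250 = 132.75 m, so the well at 117 m is 15.75 m upgradient of the peak.
√(4πDt) = 40.91 m, giving peak height M/(n_e·A·√(4πDt)) = 0.216/(0.35 × 3.19 × 40.91) = 0.004729 kg/m³.
(x−vt)²/(4Dt) = (-15.75)²/(4 × 0.0592 × 2250) = 0.4656; exp(−0.4656) = 0.6278.
C = 0.004729 × 0.6278 = 0.00297 kg/m³.

0.00297 kg/m³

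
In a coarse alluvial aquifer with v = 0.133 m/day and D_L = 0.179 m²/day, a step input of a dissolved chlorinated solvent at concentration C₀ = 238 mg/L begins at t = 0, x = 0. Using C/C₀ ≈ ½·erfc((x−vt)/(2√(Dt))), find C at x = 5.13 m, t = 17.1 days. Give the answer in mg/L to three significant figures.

29.6 mg/L

For a continuous step input, C/C₀ ≈ ½·erfc((x−vt)/(2√(Dt))).
vt = 0.133 × 17.1 = 2.2743 m and 2√(Dt) = 2√(0.179 × 17.1) = 3.499 m.
Argument (x−vt)/(2√(Dt)) = (5.13 − 2.2743)/3.499 = 0.8161; ½·erfc(0.8161) = 0.1242.
C = 238 × 0.1242 = 29.6 mg/L.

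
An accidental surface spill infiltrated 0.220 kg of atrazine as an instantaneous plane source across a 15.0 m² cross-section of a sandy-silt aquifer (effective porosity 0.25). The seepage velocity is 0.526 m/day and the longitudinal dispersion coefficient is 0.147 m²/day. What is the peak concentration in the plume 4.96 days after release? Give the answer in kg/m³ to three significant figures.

0.0194 kg/m³

The peak of an instantaneous 1D plume sits at x = vt; there the Gaussian factor is 1 and C_max = M/(n_e·A·√(4πDt)), where n_e·A is the pore area the mass is dissolved in.
√(4πDt) = √(4π × 0.147 × 4.96) = 3.027 m, so C_max = 0.220/(0.25 × 15.0 × 3.027) = 0.0194 kg/m³.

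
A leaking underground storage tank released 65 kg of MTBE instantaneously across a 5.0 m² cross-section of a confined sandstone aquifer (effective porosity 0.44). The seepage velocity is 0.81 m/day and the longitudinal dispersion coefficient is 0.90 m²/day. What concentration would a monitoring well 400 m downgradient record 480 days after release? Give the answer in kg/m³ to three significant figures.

0.373 kg/m³

For an instantaneous plane source, C(x,t) = M/(n_e·A·√(4πDt)) · exp(−(x−vt)²/(4Dt)), with n_e·A the pore (flow) area.
Plume center vt = 0.81 × 480 = 388.8 m, so the well at 400 m is 11.2 m downgradient of the peak.
√(4πDt) = 73.68 m, giving peak height M/(n_e·A·√(4πDt)) = 65/(0.44 × 5.0 × 73.68) = 0.4010 kg/m³.
(x−vt)²/(4Dt) = (11.2)²/(4 × 0.90 × 480) = 0.07259; exp(−0.07259) = 0.9300.
C = 0.4010 × 0.9300 = 0.373 kg/m³.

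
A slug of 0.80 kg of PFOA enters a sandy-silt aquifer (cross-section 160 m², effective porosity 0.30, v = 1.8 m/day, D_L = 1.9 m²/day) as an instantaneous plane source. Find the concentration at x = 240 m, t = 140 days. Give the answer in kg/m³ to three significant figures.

0.000252 kg/m³

For an instantaneous plane source, C(x,t) = M/(n_e·A·√(4πDt)) · exp(−(x−vt)²/(4Dt)), with n_e·A the pore (flow) area.
Plume center vt = 1.8 × 140 = 252 m, so the well at 240 m is 12 m upgradient of the peak.
√(4πDt) = 57.82 m, giving peak height M/(n_e·A·√(4πDt)) = 0.80/(0.30 × 160 × 57.82) = 0.0002883 kg/m³.
(x−vt)²/(4Dt) = (-12)²/(4 × 1.9 × 140) = 0.1353; exp(−0.1353) = 0.8735.
C = 0.0002883 × 0.8735 = 0.000252 kg/m³.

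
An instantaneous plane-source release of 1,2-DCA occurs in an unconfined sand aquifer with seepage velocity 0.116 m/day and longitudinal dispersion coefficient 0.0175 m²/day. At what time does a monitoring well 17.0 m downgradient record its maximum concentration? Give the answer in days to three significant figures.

For the 1D instantaneous-source solution, setting ∂C/∂t = 0 at fixed x gives v²t² + 2Dt − x² = 0, so t = (√(D² + v²x²) − D)/v².
√(D² + v²x²) = √(0.0175² + 0.116² × 17.0²) = 1.972; v² = 0.013456.
t = (1.972 − 0.0175)/0.013456 = 145 days (vs. the pure-advection estimate x/v = 147 d).

145 days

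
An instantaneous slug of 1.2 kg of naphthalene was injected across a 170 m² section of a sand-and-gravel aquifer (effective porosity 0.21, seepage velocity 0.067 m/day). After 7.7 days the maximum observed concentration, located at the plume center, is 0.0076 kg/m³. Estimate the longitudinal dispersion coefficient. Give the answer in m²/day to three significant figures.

0.202 m²/day

At the plume center C_max = M/(n_e·A·√(4πDt)), so D = M²/(4πt·(n_e·A·C_max)²).
n_e·A·C_max = 0.21 × 170 × 0.0076 = 0.2713 kg/m.
D = 1.2²/(4π × 7.7 × 0.2713²) = 0.202 m²/day.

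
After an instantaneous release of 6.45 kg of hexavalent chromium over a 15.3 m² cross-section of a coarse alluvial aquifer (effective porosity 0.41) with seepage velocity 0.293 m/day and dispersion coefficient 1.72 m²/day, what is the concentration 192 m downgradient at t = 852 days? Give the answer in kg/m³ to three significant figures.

For an instantaneous plane source, C(x,t) = M/(n_e·A·√(4πDt)) · exp(−(x−vt)²/(4Dt)), with n_e·A the pore (flow) area.
Plume center vt = 0.293 × 852 = 249.636 m, so the well at 192 m is 57.636 m upgradient of the peak.
√(4πDt) = 135.7 m, giving peak height M/(n_e·A·√(4πDt)) = 6.45/(0.41 × 15.3 × 135.7) = 0.007577 kg/m³.
(x−vt)²/(4Dt) = (-57.636)²/(4 × 1.72 × 852) = 0.5667; exp(−0.5667) = 0.5674.
C = 0.007577 × 0.5674 = 0.00430 kg/m³.

0.00430 kg/m³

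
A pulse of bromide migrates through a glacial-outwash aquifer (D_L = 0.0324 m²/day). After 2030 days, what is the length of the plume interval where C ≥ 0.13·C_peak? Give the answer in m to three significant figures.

46.3 m

The plume is Gaussian with σ = √(2Dt) = √(2 × 0.0324 × 2030) = 11.47 m.
C/C_peak = exp(−Δx²/(2σ²)) = 0.13 ⇒ Δx = σ·√(−2 ln 0.13) = 11.47 × 2.020 = 23.17 m.
Width = 2Δx = 46.3 m.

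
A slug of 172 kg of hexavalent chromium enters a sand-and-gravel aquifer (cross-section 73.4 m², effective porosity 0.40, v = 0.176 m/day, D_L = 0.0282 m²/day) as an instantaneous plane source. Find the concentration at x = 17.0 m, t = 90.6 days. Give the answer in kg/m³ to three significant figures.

0.927 kg/m³

For an instantaneous plane source, C(x,t) = M/(n_e·A·√(4πDt)) · exp(−(x−vt)²/(4Dt)), with n_e·A the pore (flow) area.
Plume center vt = 0.176 × 90.6 = 15.9456 m, so the well at 17.0 m is 1.0544 m downgradient of the peak.
√(4πDt) = 5.666 m, giving peak height M/(n_e·A·√(4πDt)) = 172/(0.40 × 73.4 × 5.666) = 1.034 kg/m³.
(x−vt)²/(4Dt) = (1.0544)²/(4 × 0.0282 × 90.6) = 0.1088; exp(−0.1088) = 0.8969.
C = 1.034 × 0.8969 = 0.927 kg/m³.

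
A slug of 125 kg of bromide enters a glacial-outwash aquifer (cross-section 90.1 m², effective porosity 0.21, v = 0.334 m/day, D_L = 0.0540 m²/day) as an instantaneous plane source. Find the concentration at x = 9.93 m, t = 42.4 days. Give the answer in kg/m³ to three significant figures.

0.174 kg/m³

For an instantaneous plane source, C(x,t) = M/(n_e·A·√(4πDt)) · exp(−(x−vt)²/(4Dt)), with n_e·A the pore (flow) area.
Plume center vt = 0.334 × 42.4 = 14.1616 m, so the well at 9.93 m is 4.2316 m upgradient of the peak.
√(4πDt) = 5.364 m, giving peak height M/(n_e·A·√(4πDt)) = 125/(0.21 × 90.1 × 5.364) = 1.232 kg/m³.
(x−vt)²/(4Dt) = (-4.2316)²/(4 × 0.0540 × 42.4) = 1.955; exp(−1.955) = 0.1416.
C = 1.232 × 0.1416 = 0.174 kg/m³.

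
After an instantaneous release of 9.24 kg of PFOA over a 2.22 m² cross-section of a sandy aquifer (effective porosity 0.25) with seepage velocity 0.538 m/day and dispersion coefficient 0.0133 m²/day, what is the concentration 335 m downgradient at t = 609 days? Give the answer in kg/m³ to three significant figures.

0.310 kg/m³

For an instantaneous plane source, C(x,t) = M/(n_e·A·√(4πDt)) · exp(−(x−vt)²/(4Dt)), with n_e·A the pore (flow) area.
Plume center vt = 0.538 × 609 = 327.642 m, so the well at 335 m is 7.358 m downgradient of the peak.
√(4πDt) = 10.09 m, giving peak height M/(n_e·A·√(4πDt)) = 9.24/(0.25 × 2.22 × 10.09) = 1.650 kg/m³.
(x−vt)²/(4Dt) = (7.358)²/(4 × 0.0133 × 609) = 1.671; exp(−1.671) = 0.1881.
C = 1.650 × 0.1881 = 0.310 kg/m³.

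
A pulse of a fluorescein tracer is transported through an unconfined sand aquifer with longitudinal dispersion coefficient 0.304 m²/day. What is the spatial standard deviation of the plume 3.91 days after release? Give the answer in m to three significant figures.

1.54 m

Dispersive spreading gives a Gaussian with σ² = 2Dt; advection only shifts the center.
σ = √(2 × 0.304 × 3.91) = 1.54 m.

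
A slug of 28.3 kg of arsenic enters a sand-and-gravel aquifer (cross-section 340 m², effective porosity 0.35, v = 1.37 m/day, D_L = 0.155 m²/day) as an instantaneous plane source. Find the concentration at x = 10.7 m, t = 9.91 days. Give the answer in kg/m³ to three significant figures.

For an instantaneous plane source, C(x,t) = M/(n_e·A·√(4πDt)) · exp(−(x−vt)²/(4Dt)), with n_e·A the pore (flow) area.
Plume center vt = 1.37 × 9.91 = 13.5767 m, so the well at 10.7 m is 2.8767 m upgradient of the peak.
√(4πDt) = 4.393 m, giving peak height M/(n_e·A·√(4πDt)) = 28.3/(0.35 × 340 × 4.393) = 0.05414 kg/m³.
(x−vt)²/(4Dt) = (-2.8767)²/(4 × 0.155 × 9.91) = 1.347; exp(−1.347) = 0.2600.
C = 0.05414 × 0.2600 = 0.0141 kg/m³.

0.0141 kg/m³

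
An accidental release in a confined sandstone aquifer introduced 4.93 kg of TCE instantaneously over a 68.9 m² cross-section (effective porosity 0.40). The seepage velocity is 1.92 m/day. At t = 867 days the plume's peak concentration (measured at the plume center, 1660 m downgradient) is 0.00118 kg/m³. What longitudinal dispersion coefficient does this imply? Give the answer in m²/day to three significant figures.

At the plume center C_max = M/(n_e·A·√(4πDt)), so D = M²/(4πt·(n_e·A·C_max)²).
n_e·A·C_max = 0.40 × 68.9 × 0.00118 = 0.03252 kg/m.
D = 4.93²/(4π × 867 × 0.03252²) = 2.11 m²/day.

2.11 m²/day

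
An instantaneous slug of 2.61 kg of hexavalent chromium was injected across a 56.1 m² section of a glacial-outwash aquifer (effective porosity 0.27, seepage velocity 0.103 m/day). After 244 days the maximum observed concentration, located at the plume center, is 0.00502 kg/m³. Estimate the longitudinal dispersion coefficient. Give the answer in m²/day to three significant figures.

0.384 m²/day

At the plume center C_max = M/(n_e·A·√(4πDt)), so D = M²/(4πt·(n_e·A·C_max)²).
n_e·A·C_max = 0.27 × 56.1 × 0.00502 = 0.07604 kg/m.
D = 2.61²/(4π × 244 × 0.07604²) = 0.384 m²/day.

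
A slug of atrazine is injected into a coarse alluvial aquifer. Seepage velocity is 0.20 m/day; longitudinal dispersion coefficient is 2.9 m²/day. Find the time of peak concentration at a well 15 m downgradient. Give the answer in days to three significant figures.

31.8 days

For the 1D instantaneous-source solution, setting ∂C/∂t = 0 at fixed x gives v²t² + 2Dt − x² = 0, so t = (√(D² + v²x²) − D)/v².
√(D² + v²x²) = √(2.9² + 0.20² × 15²) = 4.173; v² = 0.04.
t = (4.173 − 2.9)/0.04 = 31.8 days (vs. the pure-advection estimate x/v = 75.0 d).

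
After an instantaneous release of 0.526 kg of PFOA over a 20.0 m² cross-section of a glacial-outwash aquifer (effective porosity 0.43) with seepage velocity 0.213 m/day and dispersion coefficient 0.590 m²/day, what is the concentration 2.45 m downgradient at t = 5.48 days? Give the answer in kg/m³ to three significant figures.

0.00845 kg/m³

For an instantaneous plane source, C(x,t) = M/(n_e·A·√(4πDt)) · exp(−(x−vt)²/(4Dt)), with n_e·A the pore (flow) area.
Plume center vt = 0.213 × 5.48 = 1.16724 m, so the well at 2.45 m is 1.28276 m downgradient of the peak.
√(4πDt) = 6.374 m, giving peak height M/(n_e·A·√(4πDt)) = 0.526/(0.43 × 20.0 × 6.374) = 0.009596 kg/m³.
(x−vt)²/(4Dt) = (1.28276)²/(4 × 0.590 × 5.48) = 0.1272; exp(−0.1272) = 0.8806.
C = 0.009596 × 0.8806 = 0.00845 kg/m³.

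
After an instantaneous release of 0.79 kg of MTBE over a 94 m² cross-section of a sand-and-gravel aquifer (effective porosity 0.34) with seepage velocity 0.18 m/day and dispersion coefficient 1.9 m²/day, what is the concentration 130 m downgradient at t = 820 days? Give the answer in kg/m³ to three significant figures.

For an instantaneous plane source, C(x,t) = M/(n_e·A·√(4πDt)) · exp(−(x−vt)²/(4Dt)), with n_e·A the pore (flow) area.
Plume center vt = 0.18 × 820 = 147.6 m, so the well at 130 m is 17.6 m upgradient of the peak.
√(4πDt) = 139.9 m, giving peak height M/(n_e·A·√(4πDt)) = 0.79/(0.34 × 94 × 139.9) = 0.0001767 kg/m³.
(x−vt)²/(4Dt) = (-17.6)²/(4 × 1.9 × 820) = 0.04970; exp(−0.04970) = 0.9515.
C = 0.0001767 × 0.9515 = 0.000168 kg/m³.

0.000168 kg/m³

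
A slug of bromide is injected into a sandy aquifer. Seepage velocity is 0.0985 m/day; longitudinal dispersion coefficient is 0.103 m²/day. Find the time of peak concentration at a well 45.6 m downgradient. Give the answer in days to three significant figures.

For the 1D instantaneous-source solution, setting ∂C/∂t = 0 at fixed x gives v²t² + 2Dt − x² = 0, so t = (√(D² + v²x²) − D)/v².
√(D² + v²x²) = √(0.103² + 0.0985² × 45.6²) = 4.493; v² = 0.00970225.
t = (4.493 − 0.103)/0.00970225 = 452 days (vs. the pure-advection estimate x/v = 463 d).

452 days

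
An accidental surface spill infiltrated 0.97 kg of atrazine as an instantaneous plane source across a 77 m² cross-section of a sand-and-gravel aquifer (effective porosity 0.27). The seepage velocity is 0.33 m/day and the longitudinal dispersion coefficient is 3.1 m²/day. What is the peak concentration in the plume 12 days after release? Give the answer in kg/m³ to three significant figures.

0.00216 kg/m³

The peak of an instantaneous 1D plume sits at x = vt; there the Gaussian factor is 1 and C_max = M/(n_e·A·√(4πDt)), where n_e·A is the pore area the mass is dissolved in.
√(4πDt) = √(4π × 3.1 × 12) = 21.62 m, so C_max = 0.97/(0.27 × 77 × 21.62) = 0.00216 kg/m³.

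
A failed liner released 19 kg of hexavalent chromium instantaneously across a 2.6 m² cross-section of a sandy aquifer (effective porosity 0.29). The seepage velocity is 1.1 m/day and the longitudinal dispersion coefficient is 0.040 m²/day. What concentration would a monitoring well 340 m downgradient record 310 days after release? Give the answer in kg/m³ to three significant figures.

For an instantaneous plane source, C(x,t) = M/(n_e·A·√(4πDt)) · exp(−(x−vt)²/(4Dt)), with n_e·A the pore (flow) area.
Plume center vt = 1.1 × 310 = 341 m, so the well at 340 m is 1 m upgradient of the peak.
√(4πDt) = 12.48 m, giving peak height M/(n_e·A·√(4πDt)) = 19/(0.29 × 2.6 × 12.48) = 2.019 kg/m³.
(x−vt)²/(4Dt) = (-1)²/(4 × 0.040 × 310) = 0.02016; exp(−0.02016) = 0.9800.
C = 2.019 × 0.9800 = 1.98 kg/m³.

1.98 kg/m³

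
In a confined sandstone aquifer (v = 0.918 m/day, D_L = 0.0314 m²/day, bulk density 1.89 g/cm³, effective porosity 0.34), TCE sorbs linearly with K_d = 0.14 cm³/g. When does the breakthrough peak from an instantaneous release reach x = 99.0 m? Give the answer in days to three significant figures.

192 days

Retardation factor R = 1 + ρ_b·K_d/n = 1 + 1.89 × 0.14/0.34 = 1.778.
Sorption retards both mechanisms: v_R = v/R = 0.5163 m/day, D_R = D/R = 0.01766 m²/day.
Peak time from v_R²t² + 2D_R t − x² = 0: t = (√(D_R² + v_R²x²) − D_R)/v_R².
√(D_R² + v_R²x²) = √(0.01766² + 0.5163² × 99.0²) = 51.11; v_R² = 0.2666.
t = (51.11 − 0.01766)/0.2666 = 192 days.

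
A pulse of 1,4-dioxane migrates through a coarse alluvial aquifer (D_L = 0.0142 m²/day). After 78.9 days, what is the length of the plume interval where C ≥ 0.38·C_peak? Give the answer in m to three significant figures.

The plume is Gaussian with σ = √(2Dt) = √(2 × 0.0142 × 78.9) = 1.497 m.
C/C_peak = exp(−Δx²/(2σ²)) = 0.38 ⇒ Δx = σ·√(−2 ln 0.38) = 1.497 × 1.391 = 2.082 m.
Width = 2Δx = 4.16 m.

4.16 m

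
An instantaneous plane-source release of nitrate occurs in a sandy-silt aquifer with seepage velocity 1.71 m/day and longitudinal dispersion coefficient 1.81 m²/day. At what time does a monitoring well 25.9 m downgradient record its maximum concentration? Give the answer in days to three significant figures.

For the 1D instantaneous-source solution, setting ∂C/∂t = 0 at fixed x gives v²t² + 2Dt − x² = 0, so t = (√(D² + v²x²) − D)/v².
√(D² + v²x²) = √(1.81² + 1.71² × 25.9²) = 44.33; v² = 2.9241.
t = (44.33 − 1.81)/2.9241 = 14.5 days (vs. the pure-advection estimate x/v = 15.1 d).

14.5 days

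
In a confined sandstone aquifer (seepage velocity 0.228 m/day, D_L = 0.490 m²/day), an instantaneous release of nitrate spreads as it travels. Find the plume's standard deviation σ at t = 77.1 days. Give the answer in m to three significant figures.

8.69 m

Dispersive spreading gives a Gaussian with σ² = 2Dt; advection only shifts the center.
σ = √(2 × 0.490 × 77.1) = 8.69 m.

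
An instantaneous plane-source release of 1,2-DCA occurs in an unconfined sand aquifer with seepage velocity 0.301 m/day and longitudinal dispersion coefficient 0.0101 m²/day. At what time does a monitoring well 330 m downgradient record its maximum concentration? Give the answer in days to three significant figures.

For the 1D instantaneous-source solution, setting ∂C/∂t = 0 at fixed x gives v²t² + 2Dt − x² = 0, so t = (√(D² + v²x²) − D)/v².
√(D² + v²x²) = √(0.0101² + 0.301² × 330²) = 99.33; v² = 0.090601.
t = (99.33 − 0.0101)/0.090601 = 1100 days (vs. the pure-advection estimate x/v = 1100 d).

1100 days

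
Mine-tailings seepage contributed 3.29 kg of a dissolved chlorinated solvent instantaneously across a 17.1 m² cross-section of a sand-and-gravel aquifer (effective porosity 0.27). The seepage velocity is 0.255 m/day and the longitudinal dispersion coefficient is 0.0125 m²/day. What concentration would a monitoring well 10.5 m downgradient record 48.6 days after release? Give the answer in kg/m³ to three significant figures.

For an instantaneous plane source, C(x,t) = M/(n_e·A·√(4πDt)) · exp(−(x−vt)²/(4Dt)), with n_e·A the pore (flow) area.
Plume center vt = 0.255 × 48.6 = 12.393 m, so the well at 10.5 m is 1.893 m upgradient of the peak.
√(4πDt) = 2.763 m, giving peak height M/(n_e·A·√(4πDt)) = 3.29/(0.27 × 17.1 × 2.763) = 0.2579 kg/m³.
(x−vt)²/(4Dt) = (-1.893)²/(4 × 0.0125 × 48.6) = 1.475; exp(−1.475) = 0.2288.
C = 0.2579 × 0.2288 = 0.0590 kg/m³.

0.0590 kg/m³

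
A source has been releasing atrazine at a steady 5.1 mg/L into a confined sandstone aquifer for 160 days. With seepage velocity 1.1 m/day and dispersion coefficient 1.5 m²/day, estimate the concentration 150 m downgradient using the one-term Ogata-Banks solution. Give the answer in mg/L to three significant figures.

4.50 mg/L

For a continuous step input, C/C₀ ≈ ½·erfc((x−vt)/(2√(Dt))).
vt = 1.1 × 160 = 176 m and 2√(Dt) = 2√(1.5 × 160) = 30.98 m.
Argument (x−vt)/(2√(Dt)) = (150 − 176)/30.98 = -0.8393; ½·erfc(-0.8393) = 0.8824.
C = 5.1 × 0.8824 = 4.50 mg/L.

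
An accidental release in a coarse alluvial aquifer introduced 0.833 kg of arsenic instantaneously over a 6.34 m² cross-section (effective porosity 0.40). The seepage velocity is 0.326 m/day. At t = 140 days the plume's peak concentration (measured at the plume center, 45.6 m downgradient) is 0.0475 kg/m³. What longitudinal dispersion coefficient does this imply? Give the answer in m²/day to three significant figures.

0.0272 m²/day

At the plume center C_max = M/(n_e·A·√(4πDt)), so D = M²/(4πt·(n_e·A·C_max)²).
n_e·A·C_max = 0.40 × 6.34 × 0.0475 = 0.1205 kg/m.
D = 0.833²/(4π × 140 × 0.1205²) = 0.0272 m²/day.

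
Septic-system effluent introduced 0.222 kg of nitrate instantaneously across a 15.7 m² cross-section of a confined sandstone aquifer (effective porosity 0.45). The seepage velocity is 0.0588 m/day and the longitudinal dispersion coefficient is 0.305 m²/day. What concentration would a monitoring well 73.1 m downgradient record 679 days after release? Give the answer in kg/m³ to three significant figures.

0.000163 kg/m³

For an instantaneous plane source, C(x,t) = M/(n_e·A·√(4πDt)) · exp(−(x−vt)²/(4Dt)), with n_e·A the pore (flow) area.
Plume center vt = 0.0588 × 679 = 39.9252 m, so the well at 73.1 m is 33.1748 m downgradient of the peak.
√(4πDt) = 51.01 m, giving peak height M/(n_e·A·√(4πDt)) = 0.222/(0.45 × 15.7 × 51.01) = 0.0006160 kg/m³.
(x−vt)²/(4Dt) = (33.1748)²/(4 × 0.305 × 679) = 1.329; exp(−1.329) = 0.2647.
C = 0.0006160 × 0.2647 = 0.000163 kg/m³.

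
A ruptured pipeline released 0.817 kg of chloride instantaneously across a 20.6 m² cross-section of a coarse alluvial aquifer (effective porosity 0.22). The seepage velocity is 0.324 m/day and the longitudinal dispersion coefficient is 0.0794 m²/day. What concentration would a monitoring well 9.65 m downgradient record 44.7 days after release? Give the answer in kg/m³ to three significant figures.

For an instantaneous plane source, C(x,t) = M/(n_e·A·√(4πDt)) · exp(−(x−vt)²/(4Dt)), with n_e·A the pore (flow) area.
Plume center vt = 0.324 × 44.7 = 14.4828 m, so the well at 9.65 m is 4.8328 m upgradient of the peak.
√(4πDt) = 6.678 m, giving peak height M/(n_e·A·√(4πDt)) = 0.817/(0.22 × 20.6 × 6.678) = 0.02700 kg/m³.
(x−vt)²/(4Dt) = (-4.8328)²/(4 × 0.0794 × 44.7) = 1.645; exp(−1.645) = 0.1930.
C = 0.02700 × 0.1930 = 0.00521 kg/m³.

0.00521 kg/m³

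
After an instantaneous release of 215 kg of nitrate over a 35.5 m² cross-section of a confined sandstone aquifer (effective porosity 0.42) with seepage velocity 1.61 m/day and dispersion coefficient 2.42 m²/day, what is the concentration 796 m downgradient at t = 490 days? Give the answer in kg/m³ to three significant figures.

For an instantaneous plane source, C(x,t) = M/(n_e·A·√(4πDt)) · exp(−(x−vt)²/(4Dt)), with n_e·A the pore (flow) area.
Plume center vt = 1.61 × 490 = 788.9 m, so the well at 796 m is 7.1 m downgradient of the peak.
√(4πDt) = 122.1 m, giving peak height M/(n_e·A·√(4πDt)) = 215/(0.42 × 35.5 × 122.1) = 0.1181 kg/m³.
(x−vt)²/(4Dt) = (7.1)²/(4 × 2.42 × 490) = 0.01063; exp(−0.01063) = 0.9894.
C = 0.1181 × 0.9894 = 0.117 kg/m³.

0.117 kg/m³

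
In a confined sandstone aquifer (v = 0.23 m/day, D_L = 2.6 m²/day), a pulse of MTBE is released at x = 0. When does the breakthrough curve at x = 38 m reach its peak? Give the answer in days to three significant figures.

For the 1D instantaneous-source solution, setting ∂C/∂t = 0 at fixed x gives v²t² + 2Dt − x² = 0, so t = (√(D² + v²x²) − D)/v².
√(D² + v²x²) = √(2.6² + 0.23² × 38²) = 9.119; v² = 0.0529.
t = (9.119 − 2.6)/0.0529 = 123 days (vs. the pure-advection estimate x/v = 165 d).

123 days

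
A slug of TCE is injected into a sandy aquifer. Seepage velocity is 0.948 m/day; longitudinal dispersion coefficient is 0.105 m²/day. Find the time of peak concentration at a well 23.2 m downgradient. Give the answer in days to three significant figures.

24.4 days

For the 1D instantaneous-source solution, setting ∂C/∂t = 0 at fixed x gives v²t² + 2Dt − x² = 0, so t = (√(D² + v²x²) − D)/v².
√(D² + v²x²) = √(0.105² + 0.948² × 23.2²) = 21.99; v² = 0.898704.
t = (21.99 − 0.105)/0.898704 = 24.4 days (vs. the pure-advection estimate x/v = 24.5 d).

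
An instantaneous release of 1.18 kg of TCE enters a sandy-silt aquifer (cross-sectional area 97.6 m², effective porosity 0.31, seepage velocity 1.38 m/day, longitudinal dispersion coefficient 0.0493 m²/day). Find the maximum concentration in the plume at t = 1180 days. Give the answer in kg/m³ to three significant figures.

The peak of an instantaneous 1D plume sits at x = vt; there the Gaussian factor is 1 and C_max = M/(n_e·A·√(4πDt)), where n_e·A is the pore area the mass is dissolved in.
√(4πDt) = √(4π × 0.0493 × 1180) = 27.04 m, so C_max = 1.18/(0.31 × 97.6 × 27.04) = 0.00144 kg/m³.

0.00144 kg/m³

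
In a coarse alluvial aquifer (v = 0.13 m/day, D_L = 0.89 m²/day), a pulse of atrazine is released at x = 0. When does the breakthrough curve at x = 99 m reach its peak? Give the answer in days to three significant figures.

711 days

For the 1D instantaneous-source solution, setting ∂C/∂t = 0 at fixed x gives v²t² + 2Dt − x² = 0, so t = (√(D² + v²x²) − D)/v².
√(D² + v²x²) = √(0.89² + 0.13² × 99²) = 12.90; v² = 0.0169.
t = (12.90 − 0.89)/0.0169 = 711 days (vs. the pure-advection estimate x/v = 762 d).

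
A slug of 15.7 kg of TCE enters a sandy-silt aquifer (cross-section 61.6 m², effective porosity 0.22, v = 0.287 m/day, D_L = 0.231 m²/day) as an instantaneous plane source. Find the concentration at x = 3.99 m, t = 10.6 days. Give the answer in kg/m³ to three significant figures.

For an instantaneous plane source, C(x,t) = M/(n_e·A·√(4πDt)) · exp(−(x−vt)²/(4Dt)), with n_e·A the pore (flow) area.
Plume center vt = 0.287 × 10.6 = 3.0422 m, so the well at 3.99 m is 0.9478 m downgradient of the peak.
√(4πDt) = 5.547 m, giving peak height M/(n_e·A·√(4πDt)) = 15.7/(0.22 × 61.6 × 5.547) = 0.2089 kg/m³.
(x−vt)²/(4Dt) = (0.9478)²/(4 × 0.231 × 10.6) = 0.09172; exp(−0.09172) = 0.9124.
C = 0.2089 × 0.9124 = 0.191 kg/m³.

0.191 kg/m³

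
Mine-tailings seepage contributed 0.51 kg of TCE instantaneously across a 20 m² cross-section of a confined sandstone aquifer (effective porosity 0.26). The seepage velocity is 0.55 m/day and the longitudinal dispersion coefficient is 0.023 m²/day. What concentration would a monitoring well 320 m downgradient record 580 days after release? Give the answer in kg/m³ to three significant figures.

0.00743 kg/m³

For an instantaneous plane source, C(x,t) = M/(n_e·A·√(4πDt)) · exp(−(x−vt)²/(4Dt)), with n_e·A the pore (flow) area.
Plume center vt = 0.55 × 580 = 319 m, so the well at 320 m is 1 m downgradient of the peak.
√(4πDt) = 12.95 m, giving peak height M/(n_e·A·√(4πDt)) = 0.51/(0.26 × 20 × 12.95) = 0.007574 kg/m³.
(x−vt)²/(4Dt) = (1)²/(4 × 0.023 × 580) = 0.01874; exp(−0.01874) = 0.9814.
C = 0.007574 × 0.9814 = 0.00743 kg/m³.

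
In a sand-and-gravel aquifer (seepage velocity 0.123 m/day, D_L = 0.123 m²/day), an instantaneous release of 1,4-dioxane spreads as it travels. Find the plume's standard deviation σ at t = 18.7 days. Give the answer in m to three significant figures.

2.14 m

Dispersive spreading gives a Gaussian with σ² = 2Dt; advection only shifts the center.
σ = √(2 × 0.123 × 18.7) = 2.14 m.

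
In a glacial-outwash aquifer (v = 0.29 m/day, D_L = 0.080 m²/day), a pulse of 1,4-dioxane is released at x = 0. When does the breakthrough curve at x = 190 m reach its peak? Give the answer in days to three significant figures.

654 days

For the 1D instantaneous-source solution, setting ∂C/∂t = 0 at fixed x gives v²t² + 2Dt − x² = 0, so t = (√(D² + v²x²) − D)/v².
√(D² + v²x²) = √(0.080² + 0.29² × 190²) = 55.10; v² = 0.0841.
t = (55.10 − 0.080)/0.0841 = 654 days (vs. the pure-advection estimate x/v = 655 d).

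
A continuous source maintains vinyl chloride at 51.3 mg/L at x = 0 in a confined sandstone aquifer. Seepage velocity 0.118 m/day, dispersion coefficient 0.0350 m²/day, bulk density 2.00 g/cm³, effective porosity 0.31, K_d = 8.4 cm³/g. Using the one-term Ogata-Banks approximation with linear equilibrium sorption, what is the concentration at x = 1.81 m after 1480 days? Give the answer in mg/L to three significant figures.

43.0 mg/L

Retardation factor R = 1 + ρ_b·K_d/n = 1 + 2.00 × 8.4/0.31 = 55.19.
Sorption retards both mechanisms: v_R = v/R = 0.002138 m/day, D_R = D/R = 0.0006342 m²/day.
v_R·t = 0.002138 × 1480 = 3.16424 m; 2√(D_R t) = 1.938 m; argument = (1.81 − 3.16424)/1.938 = -0.6988.
C = C₀ × ½·erfc(-0.6988) = 51.3 × 0.8385 = 43.0 mg/L.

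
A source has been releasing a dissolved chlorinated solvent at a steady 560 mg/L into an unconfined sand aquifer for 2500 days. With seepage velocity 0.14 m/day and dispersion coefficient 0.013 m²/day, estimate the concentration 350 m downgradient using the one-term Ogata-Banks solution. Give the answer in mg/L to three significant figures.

280 mg/L

For a continuous step input, C/C₀ ≈ ½·erfc((x−vt)/(2√(Dt))).
vt = 0.14 × 2500 = 350 m and 2√(Dt) = 2√(0.013 × 2500) = 11.40 m.
Argument (x−vt)/(2√(Dt)) = (350 − 350)/11.40 = 0; ½·erfc(0) = 0.5000.
C = 560 × 0.5000 = 280 mg/L.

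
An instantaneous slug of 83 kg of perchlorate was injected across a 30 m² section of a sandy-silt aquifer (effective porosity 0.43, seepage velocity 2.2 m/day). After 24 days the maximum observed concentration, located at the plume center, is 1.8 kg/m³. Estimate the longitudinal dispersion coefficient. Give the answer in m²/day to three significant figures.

At the plume center C_max = M/(n_e·A·√(4πDt)), so D = M²/(4πt·(n_e·A·C_max)²).
n_e·A·C_max = 0.43 × 30 × 1.8 = 23.22 kg/m.
D = 83²/(4π × 24 × 23.22²) = 0.0424 m²/day.

0.0424 m²/day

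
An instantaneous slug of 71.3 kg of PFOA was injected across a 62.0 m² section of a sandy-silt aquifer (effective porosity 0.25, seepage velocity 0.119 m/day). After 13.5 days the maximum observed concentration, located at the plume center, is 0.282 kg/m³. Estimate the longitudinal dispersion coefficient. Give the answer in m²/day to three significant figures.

At the plume center C_max = M/(n_e·A·√(4πDt)), so D = M²/(4πt·(n_e·A·C_max)²).
n_e·A·C_max = 0.25 × 62.0 × 0.282 = 4.371 kg/m.
D = 71.3²/(4π × 13.5 × 4.371²) = 1.57 m²/day.

1.57 m²/day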